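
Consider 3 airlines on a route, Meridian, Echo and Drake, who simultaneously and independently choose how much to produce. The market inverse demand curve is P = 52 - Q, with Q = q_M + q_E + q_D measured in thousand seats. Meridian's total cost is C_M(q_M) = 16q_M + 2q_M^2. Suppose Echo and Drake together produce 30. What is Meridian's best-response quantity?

1

With rivals' combined output fixed at 30, Meridian's profit is π_M = (52 - 30 - q_M)q_M - (16q_M + 2q_M²) = (22 - q_M)q_M - (16q_M + 2q_M²).
∂π_M/∂q_M = 6 - 6q_M = 0, so q_M = 1.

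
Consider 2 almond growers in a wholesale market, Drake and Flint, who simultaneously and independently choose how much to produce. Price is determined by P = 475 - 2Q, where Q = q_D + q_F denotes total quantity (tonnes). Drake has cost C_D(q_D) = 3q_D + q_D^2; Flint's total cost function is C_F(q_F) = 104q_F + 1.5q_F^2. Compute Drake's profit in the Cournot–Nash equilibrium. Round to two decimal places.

13636.80

Drake's profit: π_D = (475 - 2Q)q_D - (3q_D + q_D²). Setting ∂π_D/∂q_D = 0: 472 - 6q_D - 2(q_F) = 0.
Flint's first-order condition: 371 - 7q_F - 2(q_D) = 0.
Rearranging gives the reaction functions q_D = (472 - 2q_F)/6 and q_F = (371 - 2q_D)/7.
Solving the pair: q_D = 1281/19, q_F = 641/19.
Price P = 475 - 2·(1922/19) = 272.6842.
Drake's profit: 272.6842·(1281/19) - 3·(1281/19) - (1281/19)² = 13636.7950.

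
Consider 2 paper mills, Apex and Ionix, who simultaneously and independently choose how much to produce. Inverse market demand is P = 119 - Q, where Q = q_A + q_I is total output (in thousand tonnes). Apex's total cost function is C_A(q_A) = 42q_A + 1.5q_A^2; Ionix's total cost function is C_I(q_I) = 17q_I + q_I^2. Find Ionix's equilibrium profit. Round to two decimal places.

1038.72

Apex's profit: π_A = (119 - Q)q_A - (42q_A + (3/2)q_A²). Setting ∂π_A/∂q_A = 0: 77 - 5q_A - (q_I) = 0.
Ionix's first-order condition: 102 - 4q_I - (q_A) = 0.
Best responses: q_A = (77 - q_I)/5, q_I = (102 - q_A)/4.
Solving the pair: q_A = 206/19, q_I = 433/19.
Price P = 119 - 639/19 = 1622/19.
Ionix's profit: (1622/19)·(433/19) - 17·(433/19) - (433/19)² = 1038.7202.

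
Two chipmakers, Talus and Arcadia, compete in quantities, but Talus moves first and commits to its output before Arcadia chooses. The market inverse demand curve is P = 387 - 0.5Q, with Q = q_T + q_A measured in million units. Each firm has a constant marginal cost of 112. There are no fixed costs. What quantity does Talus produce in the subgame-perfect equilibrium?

275

The follower Arcadia best-responds to any q_T: π_A = (387 - 0.5Q)q_A - 112q_A.
∂π_A/∂q_A = 275 - (1/2)q_T - q_A = 0 gives the reaction function q_A = (275 - (1/2)q_T).
The leader anticipates this reaction. Substituting into P = 387 - 0.5Q gives P = 499/2 - (1/4)q_T, so π_T = (499/2 - (1/4)q_T)q_T - 112q_T.
The leader's first-order condition 275/2 - (1/2)q_T = 0 yields q_T = 275.
Then q_A = (275 - (1/2)·275) = 275/2.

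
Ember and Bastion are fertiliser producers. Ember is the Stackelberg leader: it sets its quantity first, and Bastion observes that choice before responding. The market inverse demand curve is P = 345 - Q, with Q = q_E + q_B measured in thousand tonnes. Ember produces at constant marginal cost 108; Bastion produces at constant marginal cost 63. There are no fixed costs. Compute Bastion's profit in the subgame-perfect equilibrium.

8649

Solve by backward induction. Given q_E, the follower Bastion maximises π_B = (345 - q_E - q_B)q_B - 63q_B.
Follower FOC: 282 - q_E - 2q_B = 0, so q_B(q_E) = (282 - q_E)/2.
The leader anticipates this reaction. Substituting into P = 345 - Q gives P = 204 - (1/2)q_E, so π_E = (204 - (1/2)q_E)q_E - 108q_E.
The leader's first-order condition 96 - q_E = 0 yields q_E = 96.
Then q_B = (282 - 96)/2 = 93.
Price P = 345 - 189 = 156.
Bastion's profit: (156 - 63)·93 = 8649.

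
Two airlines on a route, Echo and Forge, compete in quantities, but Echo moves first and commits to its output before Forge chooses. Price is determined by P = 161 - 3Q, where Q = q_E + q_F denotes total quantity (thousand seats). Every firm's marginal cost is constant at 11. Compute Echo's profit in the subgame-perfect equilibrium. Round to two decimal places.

Solve by backward induction. Given q_E, the follower Forge maximises π_F = (161 - 3q_E - 3q_F)q_F - 11q_F.
Setting the follower's marginal profit to zero, 150 - 3q_E - 6q_F = 0, i.e. q_F = (150 - 3q_E)/6.
Echo substitutes q_F(q_E) into its own profit: π_E = q_E(161 - 3q_E - (150 - 3q_E)/2) - 11q_E = (86 - (3/2)q_E)q_E - 11q_E.
The leader's first-order condition 75 - 3q_E = 0 yields q_E = 25.
Then q_F = (150 - 3·25)/6 = 25/2.
Price P = 161 - 3·(75/2) = 97/2.
Echo's profit: (97/2 - 11)·25 = 1875/2.

937.50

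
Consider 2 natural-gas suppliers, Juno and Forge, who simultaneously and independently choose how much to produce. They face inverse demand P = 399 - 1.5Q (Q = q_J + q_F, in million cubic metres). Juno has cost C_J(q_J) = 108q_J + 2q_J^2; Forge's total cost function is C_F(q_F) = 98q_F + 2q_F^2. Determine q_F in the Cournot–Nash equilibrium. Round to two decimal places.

35.73

Juno's profit: π_J = (399 - 1.5Q)q_J - (108q_J + 2q_J²). Setting ∂π_J/∂q_J = 0: 291 - 7q_J - (3/2)(q_F) = 0.
Forge's first-order condition: 301 - 7q_F - (3/2)(q_J) = 0.
Best responses: q_J = (291 - (3/2)q_F)/7, q_F = (301 - (3/2)q_J)/7.
Substituting one into the other gives q_J = 33.9144 and q_F = 35.7326.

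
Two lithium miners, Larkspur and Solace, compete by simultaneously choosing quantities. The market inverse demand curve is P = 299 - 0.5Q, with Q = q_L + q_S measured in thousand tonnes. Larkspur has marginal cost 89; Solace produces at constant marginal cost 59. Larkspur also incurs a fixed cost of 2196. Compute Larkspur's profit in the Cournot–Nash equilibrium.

5004

Larkspur's profit: π_L = (299 - 0.5Q)q_L - (89q_L). Setting ∂π_L/∂q_L = 0: 210 - q_L - (1/2)(q_S) = 0.
Solace's first-order condition: 240 - q_S - (1/2)(q_L) = 0.
So q_L = (210 - (1/2)q_S) and q_S = (240 - (1/2)q_L).
Solving the pair: q_L = 120, q_S = 180.
Price P = 299 - (1/2)·300 = 149.
Larkspur's profit: (149 - 89)·120 - 2196 = 5004.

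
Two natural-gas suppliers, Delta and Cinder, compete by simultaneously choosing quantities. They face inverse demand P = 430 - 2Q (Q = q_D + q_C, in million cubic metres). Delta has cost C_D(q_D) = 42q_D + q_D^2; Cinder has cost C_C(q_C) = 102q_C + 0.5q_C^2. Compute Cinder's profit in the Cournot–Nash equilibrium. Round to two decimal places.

Delta's profit: π_D = (430 - 2Q)q_D - (42q_D + q_D²). Setting ∂π_D/∂q_D = 0: 388 - 6q_D - 2(q_C) = 0.
Cinder's profit: π_C = (430 - 2Q)q_C - (102q_C + (1/2)q_C²). Setting ∂π_C/∂q_C = 0: 328 - 5q_C - 2(q_D) = 0.
Rearranging gives the reaction functions q_D = (388 - 2q_C)/6 and q_C = (328 - 2q_D)/5.
Substituting one into the other gives q_D = 642/13 and q_C = 596/13.
Price P = 430 - 2·(1238/13) = 239.5385.
Cinder's profit: 239.5385·(596/13) - 102·(596/13) - (1/2)(596/13)² = 5254.6746.

5254.67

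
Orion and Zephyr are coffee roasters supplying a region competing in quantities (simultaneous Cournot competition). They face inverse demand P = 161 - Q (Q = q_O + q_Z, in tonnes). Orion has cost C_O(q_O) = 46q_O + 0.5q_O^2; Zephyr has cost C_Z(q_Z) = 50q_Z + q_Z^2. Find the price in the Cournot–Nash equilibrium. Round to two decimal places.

Orion's profit: π_O = (161 - Q)q_O - (46q_O + (1/2)q_O²). Setting ∂π_O/∂q_O = 0: 115 - 3q_O - (q_Z) = 0.
Zephyr's profit: π_Z = (161 - Q)q_Z - (50q_Z + q_Z²). Setting ∂π_Z/∂q_Z = 0: 111 - 4q_Z - (q_O) = 0.
So q_O = (115 - q_Z)/3 and q_Z = (111 - q_O)/4.
Substituting one into the other gives q_O = 349/11 and q_Z = 218/11.
Total output Q = 567/11, so price P = 161 - 567/11 = 1204/11.

109.45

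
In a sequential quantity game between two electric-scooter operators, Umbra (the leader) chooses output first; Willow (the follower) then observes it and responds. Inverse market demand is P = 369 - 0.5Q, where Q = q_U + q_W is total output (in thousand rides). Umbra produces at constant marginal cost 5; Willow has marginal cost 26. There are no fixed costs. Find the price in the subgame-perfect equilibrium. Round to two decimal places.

The follower Willow best-responds to any q_U: π_W = (369 - 0.5Q)q_W - 26q_W.
Follower FOC: 343 - (1/2)q_U - q_W = 0, so q_W(q_U) = (343 - (1/2)q_U).
Umbra substitutes q_W(q_U) into its own profit: π_U = q_U(369 - (1/2)q_U - (343 - (1/2)q_U)/2) - 5q_U = (395/2 - (1/4)q_U)q_U - 5q_U.
Leader FOC: 385/2 - (1/2)q_U = 0, so q_U = 385.
Then q_W = (343 - (1/2)·385) = 301/2.
Total output Q = 1071/2, so price P = 369 - (1/2)·(1071/2) = 405/4.

101.25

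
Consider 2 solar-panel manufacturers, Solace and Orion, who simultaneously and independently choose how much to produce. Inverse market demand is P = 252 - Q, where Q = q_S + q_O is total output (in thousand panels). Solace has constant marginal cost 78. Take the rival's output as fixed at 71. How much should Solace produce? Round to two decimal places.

With the rival's output fixed at 71, Solace's profit is π_S = (252 - 71 - q_S)q_S - (78q_S) = (181 - q_S)q_S - (78q_S).
∂π_S/∂q_S = 103 - 2q_S = 0, so q_S = 103/2.

51.50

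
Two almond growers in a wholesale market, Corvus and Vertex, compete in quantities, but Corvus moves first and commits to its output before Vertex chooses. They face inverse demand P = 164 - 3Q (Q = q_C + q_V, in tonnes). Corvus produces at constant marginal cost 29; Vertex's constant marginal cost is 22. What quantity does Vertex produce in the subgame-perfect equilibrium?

13

The follower Vertex best-responds to any q_C: π_V = (164 - 3Q)q_V - 22q_V.
Setting the follower's marginal profit to zero, 142 - 3q_C - 6q_V = 0, i.e. q_V = (142 - 3q_C)/6.
The leader anticipates this reaction. Substituting into P = 164 - 3Q gives P = 93 - (3/2)q_C, so π_C = (93 - (3/2)q_C)q_C - 29q_C.
Leader FOC: 64 - 3q_C = 0, so q_C = 64/3.
Then q_V = (142 - 3·(64/3))/6 = 13.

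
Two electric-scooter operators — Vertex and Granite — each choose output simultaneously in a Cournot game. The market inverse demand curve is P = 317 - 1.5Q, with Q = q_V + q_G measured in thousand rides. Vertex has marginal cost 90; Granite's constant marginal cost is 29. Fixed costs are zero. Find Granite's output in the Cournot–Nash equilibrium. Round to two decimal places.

Vertex's profit: π_V = (317 - 1.5Q)q_V - (90q_V). Setting ∂π_V/∂q_V = 0: 227 - 3q_V - (3/2)(q_G) = 0.
Granite's profit: π_G = (317 - 1.5Q)q_G - (29q_G). Setting ∂π_G/∂q_G = 0: 288 - 3q_G - (3/2)(q_V) = 0.
Best responses: q_V = (227 - (3/2)q_G)/3, q_G = (288 - (3/2)q_V)/3.
Solving the pair: q_V = 332/9, q_G = 698/9.

77.56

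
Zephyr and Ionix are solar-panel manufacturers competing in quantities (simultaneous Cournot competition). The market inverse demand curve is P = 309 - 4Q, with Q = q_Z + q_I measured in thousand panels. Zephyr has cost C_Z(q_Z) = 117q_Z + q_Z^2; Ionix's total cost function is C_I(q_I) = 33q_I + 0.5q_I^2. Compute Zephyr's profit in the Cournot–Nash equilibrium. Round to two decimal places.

355.53

Zephyr's profit: π_Z = (309 - 4Q)q_Z - (117q_Z + q_Z²). Setting ∂π_Z/∂q_Z = 0: 192 - 10q_Z - 4(q_I) = 0.
Ionix's first-order condition: 276 - 9q_I - 4(q_Z) = 0.
So q_Z = (192 - 4q_I)/10 and q_I = (276 - 4q_Z)/9.
Substituting one into the other gives q_Z = 312/37 and q_I = 996/37.
Price P = 309 - 4·(1308/37) = 167.5946.
Zephyr's profit: 167.5946·(312/37) - 117·(312/37) - (312/37)² = 355.5296.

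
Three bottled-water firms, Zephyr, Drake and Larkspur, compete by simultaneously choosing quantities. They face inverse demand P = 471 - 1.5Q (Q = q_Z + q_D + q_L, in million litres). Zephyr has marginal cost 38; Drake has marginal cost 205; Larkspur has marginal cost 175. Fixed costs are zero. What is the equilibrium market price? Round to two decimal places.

222.25

Zephyr's profit: π_Z = (471 - 1.5Q)q_Z - (38q_Z). Setting ∂π_Z/∂q_Z = 0: 433 - 3q_Z - (3/2)(q_D + q_L) = 0.
Drake's profit: π_D = (471 - 1.5Q)q_D - (205q_D). Setting ∂π_D/∂q_D = 0: 266 - 3q_D - (3/2)(q_Z + q_L) = 0.
Larkspur's first-order condition: 296 - 3q_L - (3/2)(q_Z + q_D) = 0.
Summing all 3 equations gives 995 − 6Q = 0, hence Q = 995/6.
Back-substituting: q_Z = (433 − 995/4)/(3/2) = 737/6, q_D = (266 − 995/4)/(3/2) = 23/2, q_L = (296 − 995/4)/(3/2) = 63/2.
Total output Q = 995/6, so price P = 471 - (3/2)·(995/6) = 889/4.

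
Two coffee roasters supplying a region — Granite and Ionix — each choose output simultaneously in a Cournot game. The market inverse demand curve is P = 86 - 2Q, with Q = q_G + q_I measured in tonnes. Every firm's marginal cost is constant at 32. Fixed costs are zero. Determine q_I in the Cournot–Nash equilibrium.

Each firm earns π_i = (86 - 2Q)q_i - 32q_i.
First-order condition (treating rivals' output as given): 54 - 4q_i - 2q_j = 0.
By symmetry each firm produces the same amount; substituting q_j = q_i yields q_i = 54/6 = 9.

9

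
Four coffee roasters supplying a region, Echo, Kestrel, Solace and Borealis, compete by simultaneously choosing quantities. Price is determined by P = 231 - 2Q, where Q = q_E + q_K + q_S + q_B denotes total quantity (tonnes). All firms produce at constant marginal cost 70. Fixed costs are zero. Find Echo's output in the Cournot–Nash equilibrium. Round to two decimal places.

A representative firm's profit is π_i = q_i(231 - 2Q) - 70q_i.
First-order condition (treating rivals' output as given): 161 - 4q_i - 2·Σ_{j≠i} q_j = 0.
With identical firms every q_j equals q_i, so Σ_{j≠i} q_j = 3q_i and 161 = 10q_i, giving q_i = 161/10.

16.10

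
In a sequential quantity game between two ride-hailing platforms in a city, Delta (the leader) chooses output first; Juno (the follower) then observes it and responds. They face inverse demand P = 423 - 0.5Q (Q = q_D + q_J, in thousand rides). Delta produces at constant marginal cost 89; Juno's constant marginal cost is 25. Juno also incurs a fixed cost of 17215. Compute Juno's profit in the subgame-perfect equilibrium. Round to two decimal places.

17369.50

Solve by backward induction. Given q_D, the follower Juno maximises π_J = (423 - (1/2)q_D - (1/2)q_J)q_J - 25q_J.
Setting the follower's marginal profit to zero, 398 - (1/2)q_D - q_J = 0, i.e. q_J = (398 - (1/2)q_D).
Delta substitutes q_J(q_D) into its own profit: π_D = q_D(423 - (1/2)q_D - (398 - (1/2)q_D)/2) - 89q_D = (224 - (1/4)q_D)q_D - 89q_D.
The leader's first-order condition 135 - (1/2)q_D = 0 yields q_D = 270.
Then q_J = (398 - (1/2)·270) = 263.
Price P = 423 - (1/2)·533 = 313/2.
Juno's profit: (313/2 - 25)·263 - 17215 = 17369.5000.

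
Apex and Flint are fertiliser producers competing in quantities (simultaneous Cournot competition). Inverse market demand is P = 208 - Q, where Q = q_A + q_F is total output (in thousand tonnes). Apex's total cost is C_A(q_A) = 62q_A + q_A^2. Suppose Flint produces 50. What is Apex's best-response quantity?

24

With the rival's output fixed at 50, Apex's profit is π_A = (208 - 50 - q_A)q_A - (62q_A + q_A²) = (158 - q_A)q_A - (62q_A + q_A²).
∂π_A/∂q_A = 96 - 4q_A = 0, so q_A = 24.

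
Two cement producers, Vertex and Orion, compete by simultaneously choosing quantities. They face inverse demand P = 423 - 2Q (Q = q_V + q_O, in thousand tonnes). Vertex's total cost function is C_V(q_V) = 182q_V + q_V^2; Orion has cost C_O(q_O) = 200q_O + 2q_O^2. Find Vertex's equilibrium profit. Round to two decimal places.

3403.39

Vertex's profit: π_V = (423 - 2Q)q_V - (182q_V + q_V²). Setting ∂π_V/∂q_V = 0: 241 - 6q_V - 2(q_O) = 0.
Orion's profit: π_O = (423 - 2Q)q_O - (200q_O + 2q_O²). Setting ∂π_O/∂q_O = 0: 223 - 8q_O - 2(q_V) = 0.
Best responses: q_V = (241 - 2q_O)/6, q_O = (223 - 2q_V)/8.
Substituting one into the other gives q_V = 741/22 and q_O = 214/11.
Price P = 423 - 2·(1169/22) = 316.7273.
Vertex's profit: 316.7273·(741/22) - 182·(741/22) - (741/22)² = 3403.3946.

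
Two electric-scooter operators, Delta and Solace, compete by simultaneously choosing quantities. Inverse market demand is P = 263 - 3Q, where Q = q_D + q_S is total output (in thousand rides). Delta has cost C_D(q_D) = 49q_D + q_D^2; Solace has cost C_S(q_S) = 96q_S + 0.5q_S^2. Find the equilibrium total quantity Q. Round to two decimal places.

35.98

Delta's profit: π_D = (263 - 3Q)q_D - (49q_D + q_D²). Setting ∂π_D/∂q_D = 0: 214 - 8q_D - 3(q_S) = 0.
Solace's first-order condition: 167 - 7q_S - 3(q_D) = 0.
Best responses: q_D = (214 - 3q_S)/8, q_S = (167 - 3q_D)/7.
Solving the pair: q_D = 997/47, q_S = 694/47.
Total output Q = 997/47 + 694/47 = 1691/47.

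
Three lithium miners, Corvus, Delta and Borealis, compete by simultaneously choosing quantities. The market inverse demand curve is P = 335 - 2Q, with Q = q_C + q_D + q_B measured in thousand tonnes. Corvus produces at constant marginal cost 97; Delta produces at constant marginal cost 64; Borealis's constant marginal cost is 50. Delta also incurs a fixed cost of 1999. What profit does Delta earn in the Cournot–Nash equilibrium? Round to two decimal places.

Corvus's profit: π_C = (335 - 2Q)q_C - (97q_C). Setting ∂π_C/∂q_C = 0: 238 - 4q_C - 2(q_D + q_B) = 0.
Delta's first-order condition: 271 - 4q_D - 2(q_C + q_B) = 0.
Borealis's first-order condition: 285 - 4q_B - 2(q_C + q_D) = 0.
Summing all 3 equations gives 794 − 8Q = 0, hence Q = 397/4.
Back-substituting: q_C = (238 − 397/2)/2 = 79/4, q_D = (271 − 397/2)/2 = 145/4, q_B = (285 − 397/2)/2 = 173/4.
Price P = 335 - 2·(397/4) = 273/2.
Delta's profit: (273/2 - 64)·(145/4) - 1999 = 629.1250.

629.13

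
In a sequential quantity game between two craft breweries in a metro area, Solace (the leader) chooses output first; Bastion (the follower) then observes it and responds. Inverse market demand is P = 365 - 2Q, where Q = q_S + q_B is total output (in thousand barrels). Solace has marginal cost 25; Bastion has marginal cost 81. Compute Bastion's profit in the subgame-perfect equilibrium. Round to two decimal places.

924.50

The follower Bastion best-responds to any q_S: π_B = (365 - 2Q)q_B - 81q_B.
Follower FOC: 284 - 2q_S - 4q_B = 0, so q_B(q_S) = (284 - 2q_S)/4.
The leader anticipates this reaction. Substituting into P = 365 - 2Q gives P = 223 - q_S, so π_S = (223 - q_S)q_S - 25q_S.
Leader FOC: 198 - 2q_S = 0, so q_S = 99.
Then q_B = (284 - 2·99)/4 = 43/2.
Price P = 365 - 2·(241/2) = 124.
Bastion's profit: (124 - 81)·(43/2) = 1849/2.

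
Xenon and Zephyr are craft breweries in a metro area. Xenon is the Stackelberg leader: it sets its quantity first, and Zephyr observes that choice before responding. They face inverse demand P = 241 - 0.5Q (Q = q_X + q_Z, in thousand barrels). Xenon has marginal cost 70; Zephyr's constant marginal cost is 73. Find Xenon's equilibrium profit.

7569

Solve by backward induction. Given q_X, the follower Zephyr maximises π_Z = (241 - (1/2)q_X - (1/2)q_Z)q_Z - 73q_Z.
Setting the follower's marginal profit to zero, 168 - (1/2)q_X - q_Z = 0, i.e. q_Z = (168 - (1/2)q_X).
Xenon substitutes q_Z(q_X) into its own profit: π_X = q_X(241 - (1/2)q_X - (168 - (1/2)q_X)/2) - 70q_X = (157 - (1/4)q_X)q_X - 70q_X.
The leader's first-order condition 87 - (1/2)q_X = 0 yields q_X = 174.
Then q_Z = (168 - (1/2)·174) = 81.
Price P = 241 - (1/2)·255 = 227/2.
Xenon's profit: (227/2 - 70)·174 = 7569.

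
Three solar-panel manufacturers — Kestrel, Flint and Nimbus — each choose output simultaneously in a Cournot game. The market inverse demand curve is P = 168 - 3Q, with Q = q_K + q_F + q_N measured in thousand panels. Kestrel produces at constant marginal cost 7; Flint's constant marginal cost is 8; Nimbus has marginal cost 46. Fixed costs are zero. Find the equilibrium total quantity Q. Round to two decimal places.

Kestrel's profit: π_K = (168 - 3Q)q_K - (7q_K). Setting ∂π_K/∂q_K = 0: 161 - 6q_K - 3(q_F + q_N) = 0.
Flint's profit: π_F = (168 - 3Q)q_F - (8q_F). Setting ∂π_F/∂q_F = 0: 160 - 6q_F - 3(q_K + q_N) = 0.
Nimbus's profit: π_N = (168 - 3Q)q_N - (46q_N). Setting ∂π_N/∂q_N = 0: 122 - 6q_N - 3(q_K + q_F) = 0.
Adding the 3 first-order conditions: 443 − 12Q = 0, so Q = 443/12.
Back-substituting: q_K = (161 − 443/4)/3 = 67/4, q_F = (160 − 443/4)/3 = 197/12, q_N = (122 − 443/4)/3 = 15/4.
Total output Q = 67/4 + 197/12 + 15/4 = 443/12.

36.92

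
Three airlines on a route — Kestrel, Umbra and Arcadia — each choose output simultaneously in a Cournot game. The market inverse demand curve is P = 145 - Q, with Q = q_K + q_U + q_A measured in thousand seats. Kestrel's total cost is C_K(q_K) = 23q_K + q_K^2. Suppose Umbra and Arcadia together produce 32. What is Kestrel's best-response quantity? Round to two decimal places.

22.50

With rivals' combined output fixed at 32, Kestrel's profit is π_K = (145 - 32 - q_K)q_K - (23q_K + q_K²) = (113 - q_K)q_K - (23q_K + q_K²).
∂π_K/∂q_K = 90 - 4q_K = 0, so q_K = 45/2.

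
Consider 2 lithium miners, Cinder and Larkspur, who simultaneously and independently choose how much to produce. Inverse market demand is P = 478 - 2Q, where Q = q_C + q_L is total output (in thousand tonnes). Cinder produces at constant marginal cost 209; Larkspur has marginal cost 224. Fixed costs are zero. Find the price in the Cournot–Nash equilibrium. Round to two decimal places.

303.67

Cinder's profit: π_C = (478 - 2Q)q_C - (209q_C). Setting ∂π_C/∂q_C = 0: 269 - 4q_C - 2(q_L) = 0.
Larkspur's profit: π_L = (478 - 2Q)q_L - (224q_L). Setting ∂π_L/∂q_L = 0: 254 - 4q_L - 2(q_C) = 0.
So q_C = (269 - 2q_L)/4 and q_L = (254 - 2q_C)/4.
Solving the pair: q_C = 142/3, q_L = 239/6.
Total output Q = 523/6, so price P = 478 - 2·(523/6) = 911/3.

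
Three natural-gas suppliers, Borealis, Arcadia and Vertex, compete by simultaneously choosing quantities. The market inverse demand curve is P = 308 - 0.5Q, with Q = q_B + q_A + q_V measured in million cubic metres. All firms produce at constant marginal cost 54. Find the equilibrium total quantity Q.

A representative firm's profit is π_i = q_i(308 - 0.5Q) - 54q_i.
Setting ∂π_i/∂q_i = 0 with rivals' quantities fixed: 254 - q_i - (1/2)·Σ_{j≠i} q_j = 0.
By symmetry each firm produces the same amount; substituting Σ_{j≠i} q_j = 2q_i yields q_i = 254/2 = 127.
Total output Q = 127 + 127 + 127 = 381.

381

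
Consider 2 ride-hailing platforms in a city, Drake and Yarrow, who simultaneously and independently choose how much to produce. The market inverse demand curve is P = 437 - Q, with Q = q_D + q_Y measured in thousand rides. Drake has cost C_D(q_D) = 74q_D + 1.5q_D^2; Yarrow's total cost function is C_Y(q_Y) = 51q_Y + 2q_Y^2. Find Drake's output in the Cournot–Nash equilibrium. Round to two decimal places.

Drake's profit: π_D = (437 - Q)q_D - (74q_D + (3/2)q_D²). Setting ∂π_D/∂q_D = 0: 363 - 5q_D - (q_Y) = 0.
Yarrow's profit: π_Y = (437 - Q)q_Y - (51q_Y + 2q_Y²). Setting ∂π_Y/∂q_Y = 0: 386 - 6q_Y - (q_D) = 0.
Best responses: q_D = (363 - q_Y)/5, q_Y = (386 - q_D)/6.
Substituting one into the other gives q_D = 1792/29 and q_Y = 1567/29.

61.79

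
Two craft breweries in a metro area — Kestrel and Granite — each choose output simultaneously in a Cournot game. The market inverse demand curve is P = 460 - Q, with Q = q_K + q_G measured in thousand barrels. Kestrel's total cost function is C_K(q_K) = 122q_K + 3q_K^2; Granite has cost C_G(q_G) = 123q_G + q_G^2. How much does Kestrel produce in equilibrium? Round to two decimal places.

Kestrel's profit: π_K = (460 - Q)q_K - (122q_K + 3q_K²). Setting ∂π_K/∂q_K = 0: 338 - 8q_K - (q_G) = 0.
Granite's first-order condition: 337 - 4q_G - (q_K) = 0.
Rearranging gives the reaction functions q_K = (338 - q_G)/8 and q_G = (337 - q_K)/4.
Substituting one into the other gives q_K = 1015/31 and q_G = 76.0645.

32.74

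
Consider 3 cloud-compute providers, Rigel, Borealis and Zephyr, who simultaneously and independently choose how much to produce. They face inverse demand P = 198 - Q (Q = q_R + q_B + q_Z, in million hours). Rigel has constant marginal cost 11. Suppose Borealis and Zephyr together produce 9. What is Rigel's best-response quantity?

With rivals' combined output fixed at 9, Rigel's profit is π_R = (198 - 9 - q_R)q_R - (11q_R) = (189 - q_R)q_R - (11q_R).
∂π_R/∂q_R = 178 - 2q_R = 0, so q_R = 89.

89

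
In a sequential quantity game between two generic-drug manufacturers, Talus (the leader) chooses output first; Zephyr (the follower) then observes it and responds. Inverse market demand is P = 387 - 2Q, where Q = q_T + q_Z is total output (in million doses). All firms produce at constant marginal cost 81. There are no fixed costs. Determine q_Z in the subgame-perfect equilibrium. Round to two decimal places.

Solve by backward induction. Given q_T, the follower Zephyr maximises π_Z = (387 - 2q_T - 2q_Z)q_Z - 81q_Z.
Follower FOC: 306 - 2q_T - 4q_Z = 0, so q_Z(q_T) = (306 - 2q_T)/4.
The leader anticipates this reaction. Substituting into P = 387 - 2Q gives P = 234 - q_T, so π_T = (234 - q_T)q_T - 81q_T.
The leader's first-order condition 153 - 2q_T = 0 yields q_T = 153/2.
Then q_Z = (306 - 2·(153/2))/4 = 153/4.

38.25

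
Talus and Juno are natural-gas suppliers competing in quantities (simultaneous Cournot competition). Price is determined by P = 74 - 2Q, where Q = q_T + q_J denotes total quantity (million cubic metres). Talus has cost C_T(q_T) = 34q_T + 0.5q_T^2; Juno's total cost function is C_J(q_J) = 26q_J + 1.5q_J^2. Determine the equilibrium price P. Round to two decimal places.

Talus's profit: π_T = (74 - 2Q)q_T - (34q_T + (1/2)q_T²). Setting ∂π_T/∂q_T = 0: 40 - 5q_T - 2(q_J) = 0.
Juno's profit: π_J = (74 - 2Q)q_J - (26q_J + (3/2)q_J²). Setting ∂π_J/∂q_J = 0: 48 - 7q_J - 2(q_T) = 0.
Best responses: q_T = (40 - 2q_J)/5, q_J = (48 - 2q_T)/7.
Substituting one into the other gives q_T = 184/31 and q_J = 160/31.
Total output Q = 344/31, so price P = 74 - 2·(344/31) = 1606/31.

51.81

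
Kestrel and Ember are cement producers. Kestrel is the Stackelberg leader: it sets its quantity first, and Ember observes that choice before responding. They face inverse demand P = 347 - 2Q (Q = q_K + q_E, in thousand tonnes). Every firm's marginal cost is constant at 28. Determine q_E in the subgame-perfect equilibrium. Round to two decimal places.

39.88

The follower Ember best-responds to any q_K: π_E = (347 - 2Q)q_E - 28q_E.
Follower FOC: 319 - 2q_K - 4q_E = 0, so q_E(q_K) = (319 - 2q_K)/4.
Kestrel substitutes q_E(q_K) into its own profit: π_K = q_K(347 - 2q_K - (319 - 2q_K)/2) - 28q_K = (375/2 - q_K)q_K - 28q_K.
The leader's first-order condition 319/2 - 2q_K = 0 yields q_K = 319/4.
Then q_E = (319 - 2·(319/4))/4 = 319/8.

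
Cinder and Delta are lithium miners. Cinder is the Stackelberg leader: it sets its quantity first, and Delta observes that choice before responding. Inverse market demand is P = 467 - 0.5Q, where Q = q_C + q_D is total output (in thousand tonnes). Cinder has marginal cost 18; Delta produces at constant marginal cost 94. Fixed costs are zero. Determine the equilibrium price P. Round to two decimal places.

The follower Delta best-responds to any q_C: π_D = (467 - 0.5Q)q_D - 94q_D.
∂π_D/∂q_D = 373 - (1/2)q_C - q_D = 0 gives the reaction function q_D = (373 - (1/2)q_C).
The leader anticipates this reaction. Substituting into P = 467 - 0.5Q gives P = 561/2 - (1/4)q_C, so π_C = (561/2 - (1/4)q_C)q_C - 18q_C.
Leader FOC: 525/2 - (1/2)q_C = 0, so q_C = 525.
Then q_D = (373 - (1/2)·525) = 221/2.
Total output Q = 1271/2, so price P = 467 - (1/2)·(1271/2) = 597/4.

149.25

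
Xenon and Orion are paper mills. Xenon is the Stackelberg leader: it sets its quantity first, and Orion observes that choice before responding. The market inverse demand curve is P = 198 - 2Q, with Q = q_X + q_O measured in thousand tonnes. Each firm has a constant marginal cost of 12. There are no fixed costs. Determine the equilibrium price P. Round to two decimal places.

58.50

Solve by backward induction. Given q_X, the follower Orion maximises π_O = (198 - 2q_X - 2q_O)q_O - 12q_O.
Follower FOC: 186 - 2q_X - 4q_O = 0, so q_O(q_X) = (186 - 2q_X)/4.
The leader anticipates this reaction. Substituting into P = 198 - 2Q gives P = 105 - q_X, so π_X = (105 - q_X)q_X - 12q_X.
The leader's first-order condition 93 - 2q_X = 0 yields q_X = 93/2.
Then q_O = (186 - 2·(93/2))/4 = 93/4.
Total output Q = 279/4, so price P = 198 - 2·(279/4) = 117/2.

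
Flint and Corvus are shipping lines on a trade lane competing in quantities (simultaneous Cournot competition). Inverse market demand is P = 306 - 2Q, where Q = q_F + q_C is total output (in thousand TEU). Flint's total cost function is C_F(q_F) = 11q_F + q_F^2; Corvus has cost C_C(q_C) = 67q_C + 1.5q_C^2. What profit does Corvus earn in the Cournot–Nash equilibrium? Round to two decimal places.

1726.58

Flint's profit: π_F = (306 - 2Q)q_F - (11q_F + q_F²). Setting ∂π_F/∂q_F = 0: 295 - 6q_F - 2(q_C) = 0.
Corvus's first-order condition: 239 - 7q_C - 2(q_F) = 0.
Rearranging gives the reaction functions q_F = (295 - 2q_C)/6 and q_C = (239 - 2q_F)/7.
Substituting one into the other gives q_F = 1587/38 and q_C = 422/19.
Price P = 306 - 2·63.9737 = 178.0526.
Corvus's profit: 178.0526·(422/19) - 67·(422/19) - (3/2)(422/19)² = 1726.5762.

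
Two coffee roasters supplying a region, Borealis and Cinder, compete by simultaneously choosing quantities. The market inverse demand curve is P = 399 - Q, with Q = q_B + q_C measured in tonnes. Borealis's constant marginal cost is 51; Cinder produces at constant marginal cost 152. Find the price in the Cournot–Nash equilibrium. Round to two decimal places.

Borealis's profit: π_B = (399 - Q)q_B - (51q_B). Setting ∂π_B/∂q_B = 0: 348 - 2q_B - (q_C) = 0.
Cinder's profit: π_C = (399 - Q)q_C - (152q_C). Setting ∂π_C/∂q_C = 0: 247 - 2q_C - (q_B) = 0.
So q_B = (348 - q_C)/2 and q_C = (247 - q_B)/2.
Solving the pair: q_B = 449/3, q_C = 146/3.
Total output Q = 595/3, so price P = 399 - 595/3 = 602/3.

200.67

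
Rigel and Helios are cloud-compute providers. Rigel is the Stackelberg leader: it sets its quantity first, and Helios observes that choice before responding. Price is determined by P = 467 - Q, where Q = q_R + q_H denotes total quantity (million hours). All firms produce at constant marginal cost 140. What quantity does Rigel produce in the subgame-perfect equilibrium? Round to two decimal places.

Solve by backward induction. Given q_R, the follower Helios maximises π_H = (467 - q_R - q_H)q_H - 140q_H.
Setting the follower's marginal profit to zero, 327 - q_R - 2q_H = 0, i.e. q_H = (327 - q_R)/2.
The leader anticipates this reaction. Substituting into P = 467 - Q gives P = 607/2 - (1/2)q_R, so π_R = (607/2 - (1/2)q_R)q_R - 140q_R.
Leader FOC: 327/2 - q_R = 0, so q_R = 327/2.
Then q_H = (327 - 327/2)/2 = 327/4.

163.50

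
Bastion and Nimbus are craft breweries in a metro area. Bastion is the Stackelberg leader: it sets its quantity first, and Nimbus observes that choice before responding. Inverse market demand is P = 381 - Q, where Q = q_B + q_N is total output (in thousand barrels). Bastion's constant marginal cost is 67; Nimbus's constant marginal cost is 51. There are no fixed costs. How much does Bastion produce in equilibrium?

149

The follower Nimbus best-responds to any q_B: π_N = (381 - Q)q_N - 51q_N.
Follower FOC: 330 - q_B - 2q_N = 0, so q_N(q_B) = (330 - q_B)/2.
The leader anticipates this reaction. Substituting into P = 381 - Q gives P = 216 - (1/2)q_B, so π_B = (216 - (1/2)q_B)q_B - 67q_B.
Leader FOC: 149 - q_B = 0, so q_B = 149.
Then q_N = (330 - 149)/2 = 181/2.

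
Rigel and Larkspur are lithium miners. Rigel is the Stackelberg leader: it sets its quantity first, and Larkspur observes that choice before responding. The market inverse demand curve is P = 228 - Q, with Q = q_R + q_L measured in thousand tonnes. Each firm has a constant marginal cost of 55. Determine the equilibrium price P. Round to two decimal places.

98.25

Solve by backward induction. Given q_R, the follower Larkspur maximises π_L = (228 - q_R - q_L)q_L - 55q_L.
Follower FOC: 173 - q_R - 2q_L = 0, so q_L(q_R) = (173 - q_R)/2.
The leader anticipates this reaction. Substituting into P = 228 - Q gives P = 283/2 - (1/2)q_R, so π_R = (283/2 - (1/2)q_R)q_R - 55q_R.
Leader FOC: 173/2 - q_R = 0, so q_R = 173/2.
Then q_L = (173 - 173/2)/2 = 173/4.
Total output Q = 519/4, so price P = 228 - 519/4 = 393/4.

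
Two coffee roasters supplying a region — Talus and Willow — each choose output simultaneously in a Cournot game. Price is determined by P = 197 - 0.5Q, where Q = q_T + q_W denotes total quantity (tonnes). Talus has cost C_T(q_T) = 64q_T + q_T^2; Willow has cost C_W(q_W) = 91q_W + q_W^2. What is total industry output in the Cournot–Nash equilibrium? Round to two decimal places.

Talus's profit: π_T = (197 - 0.5Q)q_T - (64q_T + q_T²). Setting ∂π_T/∂q_T = 0: 133 - 3q_T - (1/2)(q_W) = 0.
Willow's profit: π_W = (197 - 0.5Q)q_W - (91q_W + q_W²). Setting ∂π_W/∂q_W = 0: 106 - 3q_W - (1/2)(q_T) = 0.
Best responses: q_T = (133 - (1/2)q_W)/3, q_W = (106 - (1/2)q_T)/3.
Solving the pair: q_T = 1384/35, q_W = 1006/35.
Total output Q = 1384/35 + 1006/35 = 478/7.

68.29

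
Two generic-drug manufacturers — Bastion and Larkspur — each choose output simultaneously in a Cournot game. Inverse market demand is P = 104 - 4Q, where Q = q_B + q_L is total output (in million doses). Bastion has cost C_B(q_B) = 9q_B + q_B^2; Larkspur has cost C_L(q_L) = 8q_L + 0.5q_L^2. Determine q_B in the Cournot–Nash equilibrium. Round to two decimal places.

6.36

Bastion's profit: π_B = (104 - 4Q)q_B - (9q_B + q_B²). Setting ∂π_B/∂q_B = 0: 95 - 10q_B - 4(q_L) = 0.
Larkspur's first-order condition: 96 - 9q_L - 4(q_B) = 0.
Best responses: q_B = (95 - 4q_L)/10, q_L = (96 - 4q_B)/9.
Substituting one into the other gives q_B = 471/74 and q_L = 290/37.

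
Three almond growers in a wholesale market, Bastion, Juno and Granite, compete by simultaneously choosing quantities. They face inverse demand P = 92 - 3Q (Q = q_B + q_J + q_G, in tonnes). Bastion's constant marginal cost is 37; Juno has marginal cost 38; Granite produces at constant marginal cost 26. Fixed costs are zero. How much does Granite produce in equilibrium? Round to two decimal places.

Bastion's profit: π_B = (92 - 3Q)q_B - (37q_B). Setting ∂π_B/∂q_B = 0: 55 - 6q_B - 3(q_J + q_G) = 0.
Juno's first-order condition: 54 - 6q_J - 3(q_B + q_G) = 0.
Granite's profit: π_G = (92 - 3Q)q_G - (26q_G). Setting ∂π_G/∂q_G = 0: 66 - 6q_G - 3(q_B + q_J) = 0.
Summing all 3 equations gives 175 − 12Q = 0, hence Q = 175/12.
Back-substituting: q_B = (55 − 175/4)/3 = 15/4, q_J = (54 − 175/4)/3 = 41/12, q_G = (66 − 175/4)/3 = 89/12.

7.42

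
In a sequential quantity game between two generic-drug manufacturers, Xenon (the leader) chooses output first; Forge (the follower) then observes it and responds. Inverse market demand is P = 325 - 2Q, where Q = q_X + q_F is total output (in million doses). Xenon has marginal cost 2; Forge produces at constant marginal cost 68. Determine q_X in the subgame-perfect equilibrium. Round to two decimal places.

97.25

Solve by backward induction. Given q_X, the follower Forge maximises π_F = (325 - 2q_X - 2q_F)q_F - 68q_F.
Setting the follower's marginal profit to zero, 257 - 2q_X - 4q_F = 0, i.e. q_F = (257 - 2q_X)/4.
Xenon substitutes q_F(q_X) into its own profit: π_X = q_X(325 - 2q_X - (257 - 2q_X)/2) - 2q_X = (393/2 - q_X)q_X - 2q_X.
Maximising: ∂π_X/∂q_X = 389/2 - 2q_X = 0, giving q_X = 389/4.
Then q_F = (257 - 2·(389/4))/4 = 125/8.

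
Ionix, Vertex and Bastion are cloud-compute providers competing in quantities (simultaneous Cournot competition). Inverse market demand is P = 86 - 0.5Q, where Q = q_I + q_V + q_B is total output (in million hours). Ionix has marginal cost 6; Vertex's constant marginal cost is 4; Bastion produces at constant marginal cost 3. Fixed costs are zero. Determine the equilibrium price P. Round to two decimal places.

Ionix's profit: π_I = (86 - 0.5Q)q_I - (6q_I). Setting ∂π_I/∂q_I = 0: 80 - q_I - (1/2)(q_V + q_B) = 0.
Vertex's first-order condition: 82 - q_V - (1/2)(q_I + q_B) = 0.
Bastion's first-order condition: 83 - q_B - (1/2)(q_I + q_V) = 0.
Adding the 3 first-order conditions: 245 − 2Q = 0, so Q = 245/2.
Back-substituting: q_I = (80 − 245/4)/(1/2) = 75/2, q_V = (82 − 245/4)/(1/2) = 83/2, q_B = (83 − 245/4)/(1/2) = 87/2.
Total output Q = 245/2, so price P = 86 - (1/2)·(245/2) = 99/4.

24.75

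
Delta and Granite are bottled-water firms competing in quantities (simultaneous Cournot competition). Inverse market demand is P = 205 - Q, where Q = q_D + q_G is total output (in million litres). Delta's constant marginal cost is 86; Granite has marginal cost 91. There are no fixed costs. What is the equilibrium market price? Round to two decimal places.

127.33

Delta's profit: π_D = (205 - Q)q_D - (86q_D). Setting ∂π_D/∂q_D = 0: 119 - 2q_D - (q_G) = 0.
Granite's first-order condition: 114 - 2q_G - (q_D) = 0.
So q_D = (119 - q_G)/2 and q_G = (114 - q_D)/2.
Substituting one into the other gives q_D = 124/3 and q_G = 109/3.
Total output Q = 233/3, so price P = 205 - 233/3 = 382/3.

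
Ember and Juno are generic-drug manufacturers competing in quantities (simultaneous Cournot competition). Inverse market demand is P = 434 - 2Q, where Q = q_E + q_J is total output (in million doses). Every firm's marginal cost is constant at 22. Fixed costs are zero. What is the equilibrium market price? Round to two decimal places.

159.33

Each firm earns π_i = (434 - 2Q)q_i - 22q_i.
Setting ∂π_i/∂q_i = 0 with rivals' quantities fixed: 412 - 4q_i - 2q_j = 0.
By symmetry each firm produces the same amount; substituting q_j = q_i yields q_i = 412/6 = 206/3.
Total output Q = 412/3, so price P = 434 - 2·(412/3) = 478/3.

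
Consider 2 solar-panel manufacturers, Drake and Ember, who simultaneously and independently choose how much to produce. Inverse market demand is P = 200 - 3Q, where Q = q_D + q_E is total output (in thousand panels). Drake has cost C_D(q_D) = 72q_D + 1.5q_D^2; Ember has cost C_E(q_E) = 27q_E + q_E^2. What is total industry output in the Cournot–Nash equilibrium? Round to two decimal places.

Drake's profit: π_D = (200 - 3Q)q_D - (72q_D + (3/2)q_D²). Setting ∂π_D/∂q_D = 0: 128 - 9q_D - 3(q_E) = 0.
Ember's profit: π_E = (200 - 3Q)q_E - (27q_E + q_E²). Setting ∂π_E/∂q_E = 0: 173 - 8q_E - 3(q_D) = 0.
Rearranging gives the reaction functions q_D = (128 - 3q_E)/9 and q_E = (173 - 3q_D)/8.
Substituting one into the other gives q_D = 505/63 and q_E = 391/21.
Total output Q = 505/63 + 391/21 = 1678/63.

26.63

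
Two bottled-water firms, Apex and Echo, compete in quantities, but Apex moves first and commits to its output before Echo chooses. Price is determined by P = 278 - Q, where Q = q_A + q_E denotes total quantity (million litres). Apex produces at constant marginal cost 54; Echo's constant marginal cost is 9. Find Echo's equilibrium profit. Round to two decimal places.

8055.06

Solve by backward induction. Given q_A, the follower Echo maximises π_E = (278 - q_A - q_E)q_E - 9q_E.
Setting the follower's marginal profit to zero, 269 - q_A - 2q_E = 0, i.e. q_E = (269 - q_A)/2.
Apex substitutes q_E(q_A) into its own profit: π_A = q_A(278 - q_A - (269 - q_A)/2) - 54q_A = (287/2 - (1/2)q_A)q_A - 54q_A.
Leader FOC: 179/2 - q_A = 0, so q_A = 179/2.
Then q_E = (269 - 179/2)/2 = 359/4.
Price P = 278 - 717/4 = 395/4.
Echo's profit: (395/4 - 9)·(359/4) = 8055.0625.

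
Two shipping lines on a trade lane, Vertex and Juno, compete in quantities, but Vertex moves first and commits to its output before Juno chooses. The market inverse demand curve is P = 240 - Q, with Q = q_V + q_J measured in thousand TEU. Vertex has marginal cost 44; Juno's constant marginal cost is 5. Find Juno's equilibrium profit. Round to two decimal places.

6123.06

The follower Juno best-responds to any q_V: π_J = (240 - Q)q_J - 5q_J.
Setting the follower's marginal profit to zero, 235 - q_V - 2q_J = 0, i.e. q_J = (235 - q_V)/2.
The leader anticipates this reaction. Substituting into P = 240 - Q gives P = 245/2 - (1/2)q_V, so π_V = (245/2 - (1/2)q_V)q_V - 44q_V.
Maximising: ∂π_V/∂q_V = 157/2 - q_V = 0, giving q_V = 157/2.
Then q_J = (235 - 157/2)/2 = 313/4.
Price P = 240 - 627/4 = 333/4.
Juno's profit: (333/4 - 5)·(313/4) = 6123.0625.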